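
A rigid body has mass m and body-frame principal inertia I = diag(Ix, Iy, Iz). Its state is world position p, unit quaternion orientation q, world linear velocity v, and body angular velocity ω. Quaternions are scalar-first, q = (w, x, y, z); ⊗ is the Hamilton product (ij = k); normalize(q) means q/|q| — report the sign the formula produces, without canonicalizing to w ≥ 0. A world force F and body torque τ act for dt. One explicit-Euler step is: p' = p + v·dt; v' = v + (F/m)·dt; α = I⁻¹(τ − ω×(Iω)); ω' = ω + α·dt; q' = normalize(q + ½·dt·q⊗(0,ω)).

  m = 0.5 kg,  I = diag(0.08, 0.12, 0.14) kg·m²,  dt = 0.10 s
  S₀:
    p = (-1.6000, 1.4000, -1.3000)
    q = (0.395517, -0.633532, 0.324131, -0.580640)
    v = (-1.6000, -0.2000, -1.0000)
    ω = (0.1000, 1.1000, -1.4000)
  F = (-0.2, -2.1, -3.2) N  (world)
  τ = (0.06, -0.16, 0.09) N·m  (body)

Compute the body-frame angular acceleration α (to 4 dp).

gyro term ω×Iω = (-0.0308, 0.0084, 0.0044)
α = I⁻¹(τ − ω×Iω) = (1.1350, -1.4033, 0.6114)

α = (1.1350, -1.4033, 0.6114)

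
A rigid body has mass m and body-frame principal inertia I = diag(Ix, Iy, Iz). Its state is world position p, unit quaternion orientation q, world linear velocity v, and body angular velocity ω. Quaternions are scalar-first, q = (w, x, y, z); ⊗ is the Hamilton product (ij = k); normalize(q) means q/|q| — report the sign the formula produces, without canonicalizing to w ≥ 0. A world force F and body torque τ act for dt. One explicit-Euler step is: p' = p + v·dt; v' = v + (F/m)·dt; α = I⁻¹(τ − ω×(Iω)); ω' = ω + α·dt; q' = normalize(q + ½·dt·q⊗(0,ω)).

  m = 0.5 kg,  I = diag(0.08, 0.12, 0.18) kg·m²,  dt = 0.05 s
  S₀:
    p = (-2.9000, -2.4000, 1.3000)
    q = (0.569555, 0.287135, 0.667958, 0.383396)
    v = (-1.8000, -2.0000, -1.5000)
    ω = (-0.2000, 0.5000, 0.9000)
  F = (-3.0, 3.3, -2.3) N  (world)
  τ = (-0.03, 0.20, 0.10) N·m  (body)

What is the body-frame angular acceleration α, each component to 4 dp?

gyro term ω×Iω = (0.0270, 0.0180, -0.0040)
(τ − ω×Iω)/I = (-0.7125, 1.5167, 0.5778)

α = (-0.7125, 1.5167, 0.5778)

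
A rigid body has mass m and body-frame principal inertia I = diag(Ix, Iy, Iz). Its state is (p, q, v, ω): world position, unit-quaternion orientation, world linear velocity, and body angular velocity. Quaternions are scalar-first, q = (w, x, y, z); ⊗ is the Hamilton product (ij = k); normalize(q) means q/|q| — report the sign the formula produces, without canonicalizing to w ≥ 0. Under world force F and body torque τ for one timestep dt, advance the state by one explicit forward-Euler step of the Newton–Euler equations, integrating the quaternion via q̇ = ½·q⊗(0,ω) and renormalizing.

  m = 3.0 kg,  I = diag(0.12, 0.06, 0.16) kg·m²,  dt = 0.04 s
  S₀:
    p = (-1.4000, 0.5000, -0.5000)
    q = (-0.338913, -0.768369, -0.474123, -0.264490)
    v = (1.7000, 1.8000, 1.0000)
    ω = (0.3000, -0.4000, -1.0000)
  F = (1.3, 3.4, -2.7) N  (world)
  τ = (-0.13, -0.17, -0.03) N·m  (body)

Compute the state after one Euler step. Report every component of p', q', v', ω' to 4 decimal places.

p' = (-1.3320, 0.5720, -0.4600)
q' = (-0.3433, -0.7628, -0.4882, -0.2487)
v' = (1.7173, 1.8453, 0.9640)
ω' = (0.2433, -0.5213, -1.0093)

p + v·dt = (-1.3320, 0.5720, -0.4600)
v + (F/m)dt = (1.7173, 1.8453, 0.9640)
α = I⁻¹(τ − ω×Iω) = (-1.4167, -3.0333, -0.2325)
ω + α·dt = (0.2433, -0.5213, -1.0093)
Hamilton product q⊗(0,ω) = (-0.2236285, 0.2666531, -0.7121508, 0.7884975)
q' = normalize(q + ½dt·q⊗(0,ω)) = (-0.3433, -0.7628, -0.4882, -0.2487)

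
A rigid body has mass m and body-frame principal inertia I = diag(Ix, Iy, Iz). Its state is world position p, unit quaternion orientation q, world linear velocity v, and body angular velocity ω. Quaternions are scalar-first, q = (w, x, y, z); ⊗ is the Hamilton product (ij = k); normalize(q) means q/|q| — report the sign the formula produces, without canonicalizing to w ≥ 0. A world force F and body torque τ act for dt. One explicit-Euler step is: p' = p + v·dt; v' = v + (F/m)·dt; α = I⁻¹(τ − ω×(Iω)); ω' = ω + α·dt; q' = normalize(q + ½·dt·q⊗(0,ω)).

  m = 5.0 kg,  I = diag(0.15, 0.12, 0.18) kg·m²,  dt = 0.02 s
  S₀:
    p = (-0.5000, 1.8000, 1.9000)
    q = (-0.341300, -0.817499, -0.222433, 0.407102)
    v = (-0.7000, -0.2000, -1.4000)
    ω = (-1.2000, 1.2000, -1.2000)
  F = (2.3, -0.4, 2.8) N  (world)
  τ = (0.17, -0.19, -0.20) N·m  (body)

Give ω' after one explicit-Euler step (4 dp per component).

(τ − ω×Iω)/I = (1.7093, -1.2233, -1.3511)
ω' = ω + α·dt = (-1.1658, 1.1755, -1.2270)

ω' = (-1.1658, 1.1755, -1.2270)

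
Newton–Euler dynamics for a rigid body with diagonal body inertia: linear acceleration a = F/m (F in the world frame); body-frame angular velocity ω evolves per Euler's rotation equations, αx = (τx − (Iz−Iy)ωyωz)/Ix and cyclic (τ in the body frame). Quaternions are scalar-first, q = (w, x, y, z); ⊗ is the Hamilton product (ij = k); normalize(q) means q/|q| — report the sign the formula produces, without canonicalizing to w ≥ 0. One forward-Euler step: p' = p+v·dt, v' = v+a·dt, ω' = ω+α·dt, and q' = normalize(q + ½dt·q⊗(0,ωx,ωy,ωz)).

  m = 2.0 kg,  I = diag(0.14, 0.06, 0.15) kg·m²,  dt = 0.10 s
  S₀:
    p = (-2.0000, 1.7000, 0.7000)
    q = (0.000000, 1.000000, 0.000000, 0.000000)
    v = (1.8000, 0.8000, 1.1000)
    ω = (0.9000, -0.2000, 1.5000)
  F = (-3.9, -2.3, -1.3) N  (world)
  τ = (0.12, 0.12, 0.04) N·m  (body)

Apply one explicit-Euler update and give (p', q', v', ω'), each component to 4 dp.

(τ − ω×Iω)/I = (1.0500, 2.2250, 0.1707)
ω' = ω + α·dt = (1.0050, 0.0225, 1.5171)
2q̇ = q⊗(0,ω) = (-0.9000000, 0.0000000, -1.5000000, -0.2000000)
q + ½dt·q⊗(0,ω), renormalized = (-0.0448, 0.9961, -0.0747, -0.0100)
linear accel F/m = (-1.9500, -1.1500, -0.6500)
p + v·dt = (-1.8200, 1.7800, 0.8100)
v + (F/m)dt = (1.6050, 0.6850, 1.0350)

p' = (-1.8200, 1.7800, 0.8100)
q' = (-0.0448, 0.9961, -0.0747, -0.0100)
v' = (1.6050, 0.6850, 1.0350)
ω' = (1.0050, 0.0225, 1.5171)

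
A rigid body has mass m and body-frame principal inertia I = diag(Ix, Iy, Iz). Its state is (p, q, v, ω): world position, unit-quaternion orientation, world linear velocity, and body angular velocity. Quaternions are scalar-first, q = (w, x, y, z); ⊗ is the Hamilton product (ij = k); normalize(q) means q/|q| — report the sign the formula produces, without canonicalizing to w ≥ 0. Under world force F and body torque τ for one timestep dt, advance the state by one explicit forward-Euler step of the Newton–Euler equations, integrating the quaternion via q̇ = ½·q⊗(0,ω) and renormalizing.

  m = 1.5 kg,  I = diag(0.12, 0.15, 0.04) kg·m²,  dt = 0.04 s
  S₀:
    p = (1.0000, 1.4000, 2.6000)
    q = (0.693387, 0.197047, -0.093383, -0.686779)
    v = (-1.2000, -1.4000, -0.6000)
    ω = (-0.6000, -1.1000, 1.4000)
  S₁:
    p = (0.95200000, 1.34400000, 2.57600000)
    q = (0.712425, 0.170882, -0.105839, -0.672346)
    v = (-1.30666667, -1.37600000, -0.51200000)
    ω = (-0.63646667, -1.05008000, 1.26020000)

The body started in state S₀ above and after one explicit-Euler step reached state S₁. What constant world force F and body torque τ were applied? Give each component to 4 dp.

F = (-4.0000, 0.9000, 3.3000)
τ = (0.0600, 0.1200, -0.1200)

Δv = v₁−v₀ = (-0.10666667, 0.02400000, 0.08800000)
applied force F = (-4.0000, 0.9000, 3.3000)
rate change Δω = (-0.03646667, 0.04992000, -0.13980000)
ω₀×(Iω₀) = (0.1694, -0.0672, 0.0198)
applied torque τ = (0.0600, 0.1200, -0.1200)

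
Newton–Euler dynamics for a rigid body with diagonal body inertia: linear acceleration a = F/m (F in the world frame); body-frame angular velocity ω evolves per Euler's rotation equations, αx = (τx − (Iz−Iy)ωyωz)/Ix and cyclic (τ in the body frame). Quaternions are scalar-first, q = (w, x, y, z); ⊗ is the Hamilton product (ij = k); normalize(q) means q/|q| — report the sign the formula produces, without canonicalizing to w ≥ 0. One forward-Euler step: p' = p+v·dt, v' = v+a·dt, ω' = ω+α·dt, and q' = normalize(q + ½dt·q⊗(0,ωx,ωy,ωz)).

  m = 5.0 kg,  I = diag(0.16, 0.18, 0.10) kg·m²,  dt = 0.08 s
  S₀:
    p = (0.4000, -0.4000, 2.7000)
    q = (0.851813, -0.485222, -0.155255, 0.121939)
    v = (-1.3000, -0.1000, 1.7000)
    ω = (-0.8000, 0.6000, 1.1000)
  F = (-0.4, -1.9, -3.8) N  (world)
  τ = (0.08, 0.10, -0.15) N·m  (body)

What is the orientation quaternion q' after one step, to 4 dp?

q' = (0.8332, -0.5213, -0.1172, 0.1426)

Hamilton product q⊗(0,ω) = (-0.4291575, -0.9253943, 0.9472808, 0.5216571)
q + ½dt·q⊗(0,ω), renormalized = (0.8332, -0.5213, -0.1172, 0.1426)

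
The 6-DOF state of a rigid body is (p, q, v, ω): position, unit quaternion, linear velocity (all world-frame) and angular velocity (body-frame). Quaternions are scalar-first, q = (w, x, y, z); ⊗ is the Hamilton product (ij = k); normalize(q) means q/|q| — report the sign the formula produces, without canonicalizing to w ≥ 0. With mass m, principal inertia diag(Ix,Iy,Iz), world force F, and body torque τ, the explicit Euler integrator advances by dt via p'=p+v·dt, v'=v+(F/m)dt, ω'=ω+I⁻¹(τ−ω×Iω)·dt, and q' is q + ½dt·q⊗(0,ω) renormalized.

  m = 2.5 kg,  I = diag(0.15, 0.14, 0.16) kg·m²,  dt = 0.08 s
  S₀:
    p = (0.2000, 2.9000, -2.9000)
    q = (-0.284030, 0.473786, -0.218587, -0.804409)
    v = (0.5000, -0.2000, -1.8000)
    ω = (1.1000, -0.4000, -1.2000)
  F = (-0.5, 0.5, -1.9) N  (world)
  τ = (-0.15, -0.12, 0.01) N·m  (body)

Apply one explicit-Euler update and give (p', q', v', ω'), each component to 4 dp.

a = F/m = (-0.2000, 0.2000, -0.7600)
new position p' = (0.2400, 2.8840, -3.0440)
v + (F/m)dt = (0.4840, -0.1840, -1.8608)
α = I⁻¹(τ − ω×Iω) = (-1.0640, -0.9514, 0.0350)
ω' = ω + α·dt = (1.0149, -0.4761, -1.1972)
Hamilton product q⊗(0,ω) = (-1.5738902, -0.3718922, -0.2026947, 0.3917673)
q' = normalize(q + ½dt·q⊗(0,ω)) = (-0.3462, 0.4579, -0.2262, -0.7870)

p' = (0.2400, 2.8840, -3.0440)
q' = (-0.3462, 0.4579, -0.2262, -0.7870)
v' = (0.4840, -0.1840, -1.8608)
ω' = (1.0149, -0.4761, -1.1972)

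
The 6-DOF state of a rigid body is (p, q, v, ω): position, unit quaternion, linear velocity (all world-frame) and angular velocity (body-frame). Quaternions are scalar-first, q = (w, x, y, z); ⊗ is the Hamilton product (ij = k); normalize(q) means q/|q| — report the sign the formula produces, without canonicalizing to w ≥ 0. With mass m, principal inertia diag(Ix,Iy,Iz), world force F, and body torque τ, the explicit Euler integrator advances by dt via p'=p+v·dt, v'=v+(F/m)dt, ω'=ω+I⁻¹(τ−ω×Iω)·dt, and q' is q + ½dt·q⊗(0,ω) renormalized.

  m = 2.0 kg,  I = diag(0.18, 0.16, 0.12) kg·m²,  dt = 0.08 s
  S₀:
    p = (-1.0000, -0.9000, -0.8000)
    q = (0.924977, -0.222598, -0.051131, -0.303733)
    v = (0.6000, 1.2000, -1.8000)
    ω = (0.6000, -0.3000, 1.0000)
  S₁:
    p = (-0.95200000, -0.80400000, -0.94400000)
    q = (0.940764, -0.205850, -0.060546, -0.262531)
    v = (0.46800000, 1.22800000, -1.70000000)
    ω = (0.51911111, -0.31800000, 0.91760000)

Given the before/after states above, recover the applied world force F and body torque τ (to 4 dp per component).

F = (-3.3000, 0.7000, 2.5000)
τ = (-0.1700, 0.0000, -0.1200)

velocity change Δv = (-0.13200000, 0.02800000, 0.10000000)
m·(v₁−v₀)/dt = (-3.3000, 0.7000, 2.5000)
ω₁ − ω₀ = (-0.08088889, -0.01800000, -0.08240000)
τ = I·(Δω/dt) + ω₀×(Iω₀) = (-0.1700, 0.0000, -0.1200)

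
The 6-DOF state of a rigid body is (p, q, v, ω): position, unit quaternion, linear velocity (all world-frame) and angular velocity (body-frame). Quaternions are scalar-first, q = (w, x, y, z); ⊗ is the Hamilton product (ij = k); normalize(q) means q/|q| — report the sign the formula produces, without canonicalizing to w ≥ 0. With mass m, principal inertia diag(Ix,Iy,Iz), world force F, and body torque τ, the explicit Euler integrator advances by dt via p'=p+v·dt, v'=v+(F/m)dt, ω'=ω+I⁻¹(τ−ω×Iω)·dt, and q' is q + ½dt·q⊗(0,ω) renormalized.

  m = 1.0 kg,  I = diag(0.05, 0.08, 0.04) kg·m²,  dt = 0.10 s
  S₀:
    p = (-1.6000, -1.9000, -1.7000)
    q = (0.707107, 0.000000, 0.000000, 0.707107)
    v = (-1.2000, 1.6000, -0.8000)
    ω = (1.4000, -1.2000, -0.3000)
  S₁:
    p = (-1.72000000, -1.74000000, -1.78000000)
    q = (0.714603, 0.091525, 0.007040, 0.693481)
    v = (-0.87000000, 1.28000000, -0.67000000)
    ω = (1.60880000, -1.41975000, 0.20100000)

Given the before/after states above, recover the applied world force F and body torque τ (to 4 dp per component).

F = (3.3000, -3.2000, 1.3000)
τ = (0.0900, -0.1800, 0.1500)

v₁ − v₀ = (0.33000000, -0.32000000, 0.13000000)
applied force F = (3.3000, -3.2000, 1.3000)
rate change Δω = (0.20880000, -0.21975000, 0.50100000)
gyro term ω₀×Iω₀ = (-0.0144, -0.0042, -0.0504)
applied torque τ = (0.0900, -0.1800, 0.1500)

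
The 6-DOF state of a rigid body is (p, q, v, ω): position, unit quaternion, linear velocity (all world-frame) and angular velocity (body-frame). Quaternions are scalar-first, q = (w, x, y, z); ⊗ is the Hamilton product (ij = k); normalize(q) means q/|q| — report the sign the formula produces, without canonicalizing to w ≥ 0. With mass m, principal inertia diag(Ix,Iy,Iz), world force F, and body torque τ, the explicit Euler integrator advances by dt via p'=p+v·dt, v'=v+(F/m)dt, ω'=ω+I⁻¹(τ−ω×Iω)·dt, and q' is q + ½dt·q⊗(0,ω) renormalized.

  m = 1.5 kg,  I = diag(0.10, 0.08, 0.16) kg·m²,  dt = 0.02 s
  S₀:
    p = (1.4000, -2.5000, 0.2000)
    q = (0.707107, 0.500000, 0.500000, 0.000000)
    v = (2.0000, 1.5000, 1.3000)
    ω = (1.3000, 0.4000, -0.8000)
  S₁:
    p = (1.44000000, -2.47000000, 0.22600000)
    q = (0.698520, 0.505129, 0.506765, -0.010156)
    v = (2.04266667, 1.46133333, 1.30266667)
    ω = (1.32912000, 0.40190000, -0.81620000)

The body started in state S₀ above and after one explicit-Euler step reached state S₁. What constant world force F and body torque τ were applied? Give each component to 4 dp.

velocity change Δv = (0.04266667, -0.03866667, 0.00266667)
applied force F = (3.2000, -2.9000, 0.2000)
Δω = ω₁−ω₀ = (0.02912000, 0.00190000, -0.01620000)
precession coupling = (-0.0256, 0.0624, -0.0104)
τ = I·(Δω/dt) + ω₀×(Iω₀) = (0.1200, 0.0700, -0.1400)

F = (3.2000, -2.9000, 0.2000)
τ = (0.1200, 0.0700, -0.1400)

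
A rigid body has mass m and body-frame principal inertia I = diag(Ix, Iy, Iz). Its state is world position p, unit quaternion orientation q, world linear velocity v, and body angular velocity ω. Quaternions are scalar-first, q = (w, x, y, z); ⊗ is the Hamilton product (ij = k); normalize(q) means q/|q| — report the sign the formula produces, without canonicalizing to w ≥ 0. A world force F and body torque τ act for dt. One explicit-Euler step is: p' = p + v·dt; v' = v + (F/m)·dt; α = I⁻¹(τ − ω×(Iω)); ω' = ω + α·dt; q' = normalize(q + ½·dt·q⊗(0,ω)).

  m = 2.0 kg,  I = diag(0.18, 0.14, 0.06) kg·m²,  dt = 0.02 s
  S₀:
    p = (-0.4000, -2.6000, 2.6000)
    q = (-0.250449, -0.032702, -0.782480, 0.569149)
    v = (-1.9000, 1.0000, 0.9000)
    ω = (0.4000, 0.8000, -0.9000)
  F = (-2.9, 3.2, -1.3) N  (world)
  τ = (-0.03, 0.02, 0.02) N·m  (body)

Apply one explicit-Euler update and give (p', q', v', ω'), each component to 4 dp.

p' = (-0.4380, -2.5800, 2.6180)
q' = (-0.2389, -0.0312, -0.7824, 0.5742)
v' = (-1.9290, 1.0320, 0.8870)
ω' = (0.3903, 0.8090, -0.8891)

linear accel F/m = (-1.4500, 1.6000, -0.6500)
p + v·dt = (-0.4380, -2.5800, 2.6180)
v + (F/m)dt = (-1.9290, 1.0320, 0.8870)
ω×(Iω) gyroscopic = (0.0576, -0.0432, -0.0128)
(τ − ω×Iω)/I = (-0.4867, 0.4514, 0.5467)
ω' = ω + α·dt = (0.3903, 0.8090, -0.8891)
q⊗(0,ω) = (1.1512989, 0.1487332, -0.0021314, 0.5122345)
q + ½dt·q⊗(0,ω), renormalized = (-0.2389, -0.0312, -0.7824, 0.5742)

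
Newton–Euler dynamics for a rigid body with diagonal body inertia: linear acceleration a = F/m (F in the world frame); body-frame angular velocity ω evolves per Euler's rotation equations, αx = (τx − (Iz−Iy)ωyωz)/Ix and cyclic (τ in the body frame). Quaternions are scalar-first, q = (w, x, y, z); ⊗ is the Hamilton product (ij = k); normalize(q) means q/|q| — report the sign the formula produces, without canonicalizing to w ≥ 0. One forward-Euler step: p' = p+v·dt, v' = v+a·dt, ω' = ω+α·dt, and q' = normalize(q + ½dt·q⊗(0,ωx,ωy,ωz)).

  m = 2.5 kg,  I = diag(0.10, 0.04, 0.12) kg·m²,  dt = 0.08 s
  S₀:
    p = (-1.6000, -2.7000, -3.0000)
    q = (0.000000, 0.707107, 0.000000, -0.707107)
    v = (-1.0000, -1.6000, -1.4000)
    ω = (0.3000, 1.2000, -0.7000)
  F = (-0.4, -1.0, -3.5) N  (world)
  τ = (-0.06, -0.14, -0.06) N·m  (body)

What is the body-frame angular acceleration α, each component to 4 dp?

ω×(Iω) gyroscopic = (-0.0672, 0.0042, -0.0216)
α = I⁻¹(τ − ω×Iω) = (0.0720, -3.6050, -0.3200)

α = (0.0720, -3.6050, -0.3200)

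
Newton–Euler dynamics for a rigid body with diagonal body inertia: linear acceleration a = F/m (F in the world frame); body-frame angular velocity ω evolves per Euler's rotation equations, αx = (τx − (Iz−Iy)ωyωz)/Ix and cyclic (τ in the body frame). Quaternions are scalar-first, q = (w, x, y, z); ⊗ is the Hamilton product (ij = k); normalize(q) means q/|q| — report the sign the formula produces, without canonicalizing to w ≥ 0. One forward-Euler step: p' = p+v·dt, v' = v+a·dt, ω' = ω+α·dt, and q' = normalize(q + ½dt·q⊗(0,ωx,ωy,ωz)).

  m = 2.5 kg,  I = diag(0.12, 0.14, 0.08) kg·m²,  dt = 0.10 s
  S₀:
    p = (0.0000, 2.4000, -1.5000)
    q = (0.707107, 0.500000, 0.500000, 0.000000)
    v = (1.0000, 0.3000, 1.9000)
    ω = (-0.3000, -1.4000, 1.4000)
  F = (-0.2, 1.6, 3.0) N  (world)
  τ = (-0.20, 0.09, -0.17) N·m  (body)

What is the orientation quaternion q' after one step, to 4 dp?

2q̇ = q⊗(0,ω) = (0.8500000, 0.4878679, -1.6899498, 0.4399498)
q + ½dt·q⊗(0,ω), renormalized = (0.7459, 0.5218, 0.4134, 0.0219)

q' = (0.7459, 0.5218, 0.4134, 0.0219)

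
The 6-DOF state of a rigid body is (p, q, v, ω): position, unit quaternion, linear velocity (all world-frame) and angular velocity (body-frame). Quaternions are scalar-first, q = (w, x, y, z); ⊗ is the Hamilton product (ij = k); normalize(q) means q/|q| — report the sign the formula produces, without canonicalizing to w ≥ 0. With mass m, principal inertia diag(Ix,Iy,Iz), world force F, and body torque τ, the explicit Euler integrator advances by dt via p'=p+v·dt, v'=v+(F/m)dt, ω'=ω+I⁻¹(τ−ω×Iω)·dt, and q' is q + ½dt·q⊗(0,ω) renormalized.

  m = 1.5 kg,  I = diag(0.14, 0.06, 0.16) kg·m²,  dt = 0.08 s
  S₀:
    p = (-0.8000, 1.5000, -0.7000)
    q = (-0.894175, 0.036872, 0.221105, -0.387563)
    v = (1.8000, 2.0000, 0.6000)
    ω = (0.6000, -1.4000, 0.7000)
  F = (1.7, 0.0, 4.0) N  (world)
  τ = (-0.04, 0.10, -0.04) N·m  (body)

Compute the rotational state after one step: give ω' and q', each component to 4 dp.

ω' = (0.6331, -1.2555, 0.6464)
q' = (-0.8699, -0.0001, 0.2603, -0.4190)

angular accel α = (0.4143, 1.8067, -0.6700)
ω' = ω + α·dt = (0.6331, -1.2555, 0.6464)
2q̇ = q⊗(0,ω) = (0.5587179, -0.9243197, 0.9934968, -0.8102063)
q + ½dt·q⊗(0,ω), renormalized = (-0.8699, -0.0001, 0.2603, -0.4190)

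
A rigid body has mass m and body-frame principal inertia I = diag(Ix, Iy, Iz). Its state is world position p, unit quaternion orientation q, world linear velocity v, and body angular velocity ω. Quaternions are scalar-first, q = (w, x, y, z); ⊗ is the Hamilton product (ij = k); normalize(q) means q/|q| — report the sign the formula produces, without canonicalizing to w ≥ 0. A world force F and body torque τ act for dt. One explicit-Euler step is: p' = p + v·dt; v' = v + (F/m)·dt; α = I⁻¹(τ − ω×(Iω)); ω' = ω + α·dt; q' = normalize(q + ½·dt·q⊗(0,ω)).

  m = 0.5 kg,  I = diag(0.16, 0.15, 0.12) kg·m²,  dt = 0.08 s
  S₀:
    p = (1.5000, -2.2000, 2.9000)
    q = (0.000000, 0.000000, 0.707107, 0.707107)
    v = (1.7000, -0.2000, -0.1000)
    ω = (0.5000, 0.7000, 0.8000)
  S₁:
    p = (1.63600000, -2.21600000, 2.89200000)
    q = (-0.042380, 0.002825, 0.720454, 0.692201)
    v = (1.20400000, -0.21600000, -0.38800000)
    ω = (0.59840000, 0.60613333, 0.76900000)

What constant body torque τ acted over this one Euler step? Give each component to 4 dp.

ω₁ − ω₀ = (0.09840000, -0.09386667, -0.03100000)
ω₀×(Iω₀) = (-0.0168, 0.0160, -0.0035)
applied torque τ = (0.1800, -0.1600, -0.0500)

τ = (0.1800, -0.1600, -0.0500)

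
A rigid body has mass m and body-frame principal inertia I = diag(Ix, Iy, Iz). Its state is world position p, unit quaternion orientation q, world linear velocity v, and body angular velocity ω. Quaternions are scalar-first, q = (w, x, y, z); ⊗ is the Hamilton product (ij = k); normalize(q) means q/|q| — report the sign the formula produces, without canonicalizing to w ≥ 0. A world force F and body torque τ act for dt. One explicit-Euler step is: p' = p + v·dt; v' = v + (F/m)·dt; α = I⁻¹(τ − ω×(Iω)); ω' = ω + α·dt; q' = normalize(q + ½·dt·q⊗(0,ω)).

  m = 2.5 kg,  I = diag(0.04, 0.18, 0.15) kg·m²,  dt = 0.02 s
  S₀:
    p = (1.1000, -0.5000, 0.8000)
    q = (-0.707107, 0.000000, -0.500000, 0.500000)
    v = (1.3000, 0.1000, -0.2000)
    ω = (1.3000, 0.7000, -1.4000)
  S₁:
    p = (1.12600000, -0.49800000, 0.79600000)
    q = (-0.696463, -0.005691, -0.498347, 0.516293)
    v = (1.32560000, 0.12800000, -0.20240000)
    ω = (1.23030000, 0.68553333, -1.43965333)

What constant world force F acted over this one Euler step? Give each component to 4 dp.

Δv = v₁−v₀ = (0.02560000, 0.02800000, -0.00240000)
F = m·Δv/dt = (3.2000, 3.5000, -0.3000)

F = (3.2000, 3.5000, -0.3000)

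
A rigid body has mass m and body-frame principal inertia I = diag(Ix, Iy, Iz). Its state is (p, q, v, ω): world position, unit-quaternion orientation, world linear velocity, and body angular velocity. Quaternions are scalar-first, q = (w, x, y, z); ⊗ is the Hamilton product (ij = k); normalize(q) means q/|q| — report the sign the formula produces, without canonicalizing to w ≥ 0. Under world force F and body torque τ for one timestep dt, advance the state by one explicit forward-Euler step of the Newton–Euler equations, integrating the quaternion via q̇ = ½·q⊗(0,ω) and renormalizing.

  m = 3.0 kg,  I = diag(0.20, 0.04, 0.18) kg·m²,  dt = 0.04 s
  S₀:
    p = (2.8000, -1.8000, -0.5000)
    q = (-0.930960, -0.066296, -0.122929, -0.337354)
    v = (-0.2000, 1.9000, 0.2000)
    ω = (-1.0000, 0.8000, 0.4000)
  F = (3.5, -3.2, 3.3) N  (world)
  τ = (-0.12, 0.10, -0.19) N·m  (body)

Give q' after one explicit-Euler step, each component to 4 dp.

q⊗(0,ω) = (0.1669888, 1.1516716, -0.3808956, -0.5483498)
q' = normalize(q + ½dt·q⊗(0,ω)) = (-0.9273, -0.0432, -0.1305, -0.3482)

q' = (-0.9273, -0.0432, -0.1305, -0.3482)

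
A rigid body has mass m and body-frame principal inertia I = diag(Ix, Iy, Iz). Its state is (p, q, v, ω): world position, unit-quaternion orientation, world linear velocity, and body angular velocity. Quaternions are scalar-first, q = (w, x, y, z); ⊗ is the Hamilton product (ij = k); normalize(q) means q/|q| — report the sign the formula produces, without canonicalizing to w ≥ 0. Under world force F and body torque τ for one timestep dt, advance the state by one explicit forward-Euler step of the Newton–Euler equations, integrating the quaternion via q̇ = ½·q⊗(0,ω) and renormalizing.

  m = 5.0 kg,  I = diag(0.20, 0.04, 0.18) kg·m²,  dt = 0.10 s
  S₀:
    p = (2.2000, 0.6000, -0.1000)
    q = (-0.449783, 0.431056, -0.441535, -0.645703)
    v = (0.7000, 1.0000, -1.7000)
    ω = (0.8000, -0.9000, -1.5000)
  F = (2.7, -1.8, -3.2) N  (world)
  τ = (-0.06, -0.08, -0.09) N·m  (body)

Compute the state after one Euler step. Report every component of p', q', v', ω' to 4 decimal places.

precession coupling ω×(Iω) = (0.1890, -0.0240, 0.1152)
angular accel α = (-1.2450, -1.4000, -1.1400)
new body rate ω' = (0.6755, -1.0400, -1.6140)
2q̇ = q⊗(0,ω) = (-1.7107808, -0.2786566, 0.5348263, 0.6399521)
q + ½dt·q⊗(0,ω), renormalized = (-0.5329, 0.4152, -0.4129, -0.6109)
p + v·dt = (2.2700, 0.7000, -0.2700)
new velocity v' = (0.7540, 0.9640, -1.7640)

p' = (2.2700, 0.7000, -0.2700)
q' = (-0.5329, 0.4152, -0.4129, -0.6109)
v' = (0.7540, 0.9640, -1.7640)
ω' = (0.6755, -1.0400, -1.6140)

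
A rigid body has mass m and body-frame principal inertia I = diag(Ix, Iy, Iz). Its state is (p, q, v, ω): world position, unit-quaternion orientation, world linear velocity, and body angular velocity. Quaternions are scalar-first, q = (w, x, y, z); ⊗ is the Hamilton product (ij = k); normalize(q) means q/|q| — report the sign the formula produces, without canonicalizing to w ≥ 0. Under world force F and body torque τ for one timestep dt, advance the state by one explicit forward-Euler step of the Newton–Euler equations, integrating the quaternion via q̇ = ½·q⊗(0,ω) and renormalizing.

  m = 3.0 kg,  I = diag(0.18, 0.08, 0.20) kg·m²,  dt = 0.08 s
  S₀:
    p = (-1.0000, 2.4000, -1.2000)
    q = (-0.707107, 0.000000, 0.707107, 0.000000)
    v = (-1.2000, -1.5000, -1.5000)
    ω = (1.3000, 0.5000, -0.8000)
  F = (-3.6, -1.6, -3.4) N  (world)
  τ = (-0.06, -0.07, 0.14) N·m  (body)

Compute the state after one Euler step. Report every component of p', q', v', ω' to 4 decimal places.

p' = (-1.0960, 2.2800, -1.3200)
q' = (-0.7198, -0.0593, 0.6915, -0.0141)
v' = (-1.2960, -1.5427, -1.5907)
ω' = (1.2947, 0.4092, -0.7180)

angular accel α = (-0.0667, -1.1350, 1.0250)
ω' = ω + α·dt = (1.2947, 0.4092, -0.7180)
2q̇ = q⊗(0,ω) = (-0.3535535, -1.4849247, -0.3535535, -0.3535535)
q' = normalize(q + ½dt·q⊗(0,ω)) = (-0.7198, -0.0593, 0.6915, -0.0141)
linear accel F/m = (-1.2000, -0.5333, -1.1333)
p' = p + v·dt = (-1.0960, 2.2800, -1.3200)
v' = v + a·dt = (-1.2960, -1.5427, -1.5907)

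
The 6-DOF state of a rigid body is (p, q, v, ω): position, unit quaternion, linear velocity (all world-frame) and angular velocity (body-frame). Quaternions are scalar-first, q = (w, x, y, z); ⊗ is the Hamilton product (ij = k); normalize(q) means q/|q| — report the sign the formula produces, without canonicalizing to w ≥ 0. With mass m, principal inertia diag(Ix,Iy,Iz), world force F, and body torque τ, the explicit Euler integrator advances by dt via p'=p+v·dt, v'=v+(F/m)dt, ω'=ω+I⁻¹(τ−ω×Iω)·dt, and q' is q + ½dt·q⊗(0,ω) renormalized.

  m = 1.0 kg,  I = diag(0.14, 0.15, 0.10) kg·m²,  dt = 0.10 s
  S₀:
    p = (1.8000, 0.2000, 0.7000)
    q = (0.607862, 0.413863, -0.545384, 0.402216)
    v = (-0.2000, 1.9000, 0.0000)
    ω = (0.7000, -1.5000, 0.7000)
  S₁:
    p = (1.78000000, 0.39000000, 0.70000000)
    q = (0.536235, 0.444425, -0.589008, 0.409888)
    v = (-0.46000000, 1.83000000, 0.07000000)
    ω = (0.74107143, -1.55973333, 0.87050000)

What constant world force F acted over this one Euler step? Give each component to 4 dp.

v₁ − v₀ = (-0.26000000, -0.07000000, 0.07000000)
applied force F = (-2.6000, -0.7000, 0.7000)

F = (-2.6000, -0.7000, 0.7000)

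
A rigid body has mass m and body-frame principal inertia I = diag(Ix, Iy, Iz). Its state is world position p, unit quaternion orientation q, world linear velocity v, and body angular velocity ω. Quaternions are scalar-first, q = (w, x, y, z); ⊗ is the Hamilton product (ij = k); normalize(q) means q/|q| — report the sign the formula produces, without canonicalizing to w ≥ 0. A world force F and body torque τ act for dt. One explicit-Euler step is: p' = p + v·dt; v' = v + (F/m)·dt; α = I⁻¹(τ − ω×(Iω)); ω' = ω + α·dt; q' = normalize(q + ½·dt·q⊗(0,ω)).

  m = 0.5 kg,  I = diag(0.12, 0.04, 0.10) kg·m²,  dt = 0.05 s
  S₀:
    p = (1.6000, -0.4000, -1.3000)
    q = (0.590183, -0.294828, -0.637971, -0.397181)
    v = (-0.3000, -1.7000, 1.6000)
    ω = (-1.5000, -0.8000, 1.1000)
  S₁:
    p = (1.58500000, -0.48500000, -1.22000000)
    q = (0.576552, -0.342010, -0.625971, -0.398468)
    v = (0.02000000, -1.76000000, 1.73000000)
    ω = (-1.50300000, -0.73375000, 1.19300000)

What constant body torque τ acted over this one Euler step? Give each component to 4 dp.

rate change Δω = (-0.00300000, 0.06625000, 0.09300000)
I·α + gyro = (-0.0600, 0.0200, 0.0900)

τ = (-0.0600, 0.0200, 0.0900)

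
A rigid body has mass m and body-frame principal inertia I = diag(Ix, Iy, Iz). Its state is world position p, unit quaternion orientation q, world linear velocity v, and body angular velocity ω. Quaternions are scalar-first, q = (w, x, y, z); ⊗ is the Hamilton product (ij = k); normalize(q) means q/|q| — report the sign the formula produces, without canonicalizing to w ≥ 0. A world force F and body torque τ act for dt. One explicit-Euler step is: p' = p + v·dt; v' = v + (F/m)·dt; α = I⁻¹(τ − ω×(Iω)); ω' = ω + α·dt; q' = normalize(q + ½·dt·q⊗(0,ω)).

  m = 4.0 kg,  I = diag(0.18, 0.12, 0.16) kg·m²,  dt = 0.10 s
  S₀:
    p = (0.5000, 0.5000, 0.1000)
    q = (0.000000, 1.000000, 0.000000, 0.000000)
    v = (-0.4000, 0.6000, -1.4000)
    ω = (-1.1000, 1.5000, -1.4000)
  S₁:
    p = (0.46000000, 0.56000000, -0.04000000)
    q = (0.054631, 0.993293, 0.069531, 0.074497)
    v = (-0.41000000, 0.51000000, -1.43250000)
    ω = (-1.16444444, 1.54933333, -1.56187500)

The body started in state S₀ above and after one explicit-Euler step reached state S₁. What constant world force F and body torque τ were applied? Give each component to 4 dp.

F = (-0.4000, -3.6000, -1.3000)
τ = (-0.2000, 0.0900, -0.1600)

rate change Δω = (-0.06444444, 0.04933333, -0.16187500)
gyro term ω₀×Iω₀ = (-0.0840, 0.0308, 0.0990)
applied torque τ = (-0.2000, 0.0900, -0.1600)
velocity change Δv = (-0.01000000, -0.09000000, -0.03250000)
applied force F = (-0.4000, -3.6000, -1.3000)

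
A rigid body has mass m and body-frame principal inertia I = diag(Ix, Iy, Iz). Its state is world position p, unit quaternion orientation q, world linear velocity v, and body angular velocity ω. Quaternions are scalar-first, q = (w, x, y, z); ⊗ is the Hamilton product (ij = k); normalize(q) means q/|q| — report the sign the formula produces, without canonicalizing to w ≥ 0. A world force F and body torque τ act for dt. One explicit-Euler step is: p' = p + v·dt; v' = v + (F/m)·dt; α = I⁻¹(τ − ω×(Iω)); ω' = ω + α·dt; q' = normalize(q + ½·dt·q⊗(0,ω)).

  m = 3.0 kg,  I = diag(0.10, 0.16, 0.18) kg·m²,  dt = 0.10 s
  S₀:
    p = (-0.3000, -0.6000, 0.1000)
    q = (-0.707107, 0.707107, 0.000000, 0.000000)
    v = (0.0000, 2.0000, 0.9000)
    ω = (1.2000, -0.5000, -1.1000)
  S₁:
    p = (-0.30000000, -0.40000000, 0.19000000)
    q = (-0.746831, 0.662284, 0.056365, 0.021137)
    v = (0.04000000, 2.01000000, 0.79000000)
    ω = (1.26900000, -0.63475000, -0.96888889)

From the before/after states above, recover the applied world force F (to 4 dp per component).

F = (1.2000, 0.3000, -3.3000)

velocity change Δv = (0.04000000, 0.01000000, -0.11000000)
m·(v₁−v₀)/dt = (1.2000, 0.3000, -3.3000)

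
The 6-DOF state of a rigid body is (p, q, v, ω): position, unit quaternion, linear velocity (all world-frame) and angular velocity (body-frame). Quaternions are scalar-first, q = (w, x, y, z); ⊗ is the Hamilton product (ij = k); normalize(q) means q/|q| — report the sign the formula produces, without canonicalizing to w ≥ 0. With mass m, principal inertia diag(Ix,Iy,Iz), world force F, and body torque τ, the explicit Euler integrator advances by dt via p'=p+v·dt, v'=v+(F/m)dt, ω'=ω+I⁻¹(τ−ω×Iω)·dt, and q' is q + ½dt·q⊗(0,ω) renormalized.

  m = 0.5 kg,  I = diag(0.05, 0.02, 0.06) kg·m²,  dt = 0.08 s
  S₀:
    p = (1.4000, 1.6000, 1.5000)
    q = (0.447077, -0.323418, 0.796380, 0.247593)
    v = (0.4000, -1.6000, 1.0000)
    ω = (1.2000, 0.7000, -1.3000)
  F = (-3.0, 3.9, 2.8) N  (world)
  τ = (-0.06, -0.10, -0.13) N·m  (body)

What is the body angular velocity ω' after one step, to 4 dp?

α = I⁻¹(τ − ω×Iω) = (-0.4720, -5.7800, -1.7467)
ω + α·dt = (1.1622, 0.2376, -1.4397)

ω' = (1.1622, 0.2376, -1.4397)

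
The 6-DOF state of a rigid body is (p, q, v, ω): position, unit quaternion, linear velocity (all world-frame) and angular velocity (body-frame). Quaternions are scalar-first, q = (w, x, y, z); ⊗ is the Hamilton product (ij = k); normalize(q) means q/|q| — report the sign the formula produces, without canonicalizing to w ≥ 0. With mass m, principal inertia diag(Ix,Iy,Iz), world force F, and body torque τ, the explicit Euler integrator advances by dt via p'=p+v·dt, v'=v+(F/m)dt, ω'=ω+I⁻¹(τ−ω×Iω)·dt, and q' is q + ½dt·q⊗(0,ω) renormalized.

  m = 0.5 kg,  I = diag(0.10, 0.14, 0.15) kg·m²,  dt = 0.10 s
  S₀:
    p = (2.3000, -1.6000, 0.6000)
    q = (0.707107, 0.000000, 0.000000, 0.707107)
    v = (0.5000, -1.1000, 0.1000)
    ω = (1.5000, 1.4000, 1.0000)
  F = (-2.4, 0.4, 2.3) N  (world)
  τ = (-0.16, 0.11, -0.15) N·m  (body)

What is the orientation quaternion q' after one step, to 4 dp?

q' = (0.6674, 0.0035, 0.1019, 0.7377)

Hamilton product q⊗(0,ω) = (-0.7071070, 0.0707107, 2.0506103, 0.7071070)
q' = normalize(q + ½dt·q⊗(0,ω)) = (0.6674, 0.0035, 0.1019, 0.7377)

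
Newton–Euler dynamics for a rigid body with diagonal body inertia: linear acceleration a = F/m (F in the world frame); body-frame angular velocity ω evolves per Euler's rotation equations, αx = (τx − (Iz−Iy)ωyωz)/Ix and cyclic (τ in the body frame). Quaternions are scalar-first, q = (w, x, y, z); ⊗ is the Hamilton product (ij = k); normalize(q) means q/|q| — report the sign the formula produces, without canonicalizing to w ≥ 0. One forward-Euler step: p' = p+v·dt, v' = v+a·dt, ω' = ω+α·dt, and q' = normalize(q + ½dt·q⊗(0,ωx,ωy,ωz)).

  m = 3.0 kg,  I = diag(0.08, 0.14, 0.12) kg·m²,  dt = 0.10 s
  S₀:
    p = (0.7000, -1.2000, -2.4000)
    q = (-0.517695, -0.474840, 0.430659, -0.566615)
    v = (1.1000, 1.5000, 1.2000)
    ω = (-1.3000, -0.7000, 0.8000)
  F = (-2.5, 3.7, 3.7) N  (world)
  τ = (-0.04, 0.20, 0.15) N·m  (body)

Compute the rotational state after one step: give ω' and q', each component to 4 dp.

ω' = (-1.3640, -0.5869, 0.8795)
q' = (-0.5090, -0.4422, 0.5028, -0.5408)

(τ − ω×Iω)/I = (-0.6400, 1.1314, 0.7950)
ω + α·dt = (-1.3640, -0.5869, 0.8795)
Hamilton product q⊗(0,ω) = (0.1374613, 0.6209002, 1.4788580, 0.4780887)
updated quaternion q' = (-0.5090, -0.4422, 0.5028, -0.5408)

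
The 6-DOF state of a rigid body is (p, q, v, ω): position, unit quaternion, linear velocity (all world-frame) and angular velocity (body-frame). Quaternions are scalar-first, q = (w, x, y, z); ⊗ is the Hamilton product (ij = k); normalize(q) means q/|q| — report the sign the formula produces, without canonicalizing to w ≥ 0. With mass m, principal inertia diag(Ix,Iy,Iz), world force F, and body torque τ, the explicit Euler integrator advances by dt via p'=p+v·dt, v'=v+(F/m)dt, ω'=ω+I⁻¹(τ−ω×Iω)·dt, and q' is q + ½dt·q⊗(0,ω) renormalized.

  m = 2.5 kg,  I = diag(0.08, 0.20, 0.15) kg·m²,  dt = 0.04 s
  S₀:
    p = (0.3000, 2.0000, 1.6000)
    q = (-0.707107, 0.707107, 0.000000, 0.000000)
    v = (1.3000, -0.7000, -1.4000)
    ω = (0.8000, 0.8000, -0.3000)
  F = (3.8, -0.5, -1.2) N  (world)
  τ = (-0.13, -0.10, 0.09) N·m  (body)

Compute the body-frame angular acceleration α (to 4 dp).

gyro term ω×Iω = (0.0120, 0.0168, 0.0768)
(τ − ω×Iω)/I = (-1.7750, -0.5840, 0.0880)

α = (-1.7750, -0.5840, 0.0880)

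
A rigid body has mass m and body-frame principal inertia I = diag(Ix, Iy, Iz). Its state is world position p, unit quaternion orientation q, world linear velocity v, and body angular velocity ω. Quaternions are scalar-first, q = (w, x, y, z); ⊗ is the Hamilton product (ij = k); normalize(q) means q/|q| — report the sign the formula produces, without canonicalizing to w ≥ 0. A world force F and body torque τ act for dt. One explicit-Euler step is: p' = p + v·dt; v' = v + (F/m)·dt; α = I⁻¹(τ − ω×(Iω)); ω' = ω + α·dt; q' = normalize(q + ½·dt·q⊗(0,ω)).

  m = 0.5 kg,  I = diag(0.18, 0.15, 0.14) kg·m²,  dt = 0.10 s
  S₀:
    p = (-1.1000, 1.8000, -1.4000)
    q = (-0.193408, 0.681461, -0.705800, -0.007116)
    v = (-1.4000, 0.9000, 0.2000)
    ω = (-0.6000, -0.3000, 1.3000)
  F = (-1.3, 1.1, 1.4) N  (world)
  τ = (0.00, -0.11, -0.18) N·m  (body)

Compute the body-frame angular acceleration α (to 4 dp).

precession coupling ω×(Iω) = (0.0039, -0.0312, -0.0054)
(τ − ω×Iω)/I = (-0.0217, -0.5253, -1.2471)

α = (-0.0217, -0.5253, -1.2471)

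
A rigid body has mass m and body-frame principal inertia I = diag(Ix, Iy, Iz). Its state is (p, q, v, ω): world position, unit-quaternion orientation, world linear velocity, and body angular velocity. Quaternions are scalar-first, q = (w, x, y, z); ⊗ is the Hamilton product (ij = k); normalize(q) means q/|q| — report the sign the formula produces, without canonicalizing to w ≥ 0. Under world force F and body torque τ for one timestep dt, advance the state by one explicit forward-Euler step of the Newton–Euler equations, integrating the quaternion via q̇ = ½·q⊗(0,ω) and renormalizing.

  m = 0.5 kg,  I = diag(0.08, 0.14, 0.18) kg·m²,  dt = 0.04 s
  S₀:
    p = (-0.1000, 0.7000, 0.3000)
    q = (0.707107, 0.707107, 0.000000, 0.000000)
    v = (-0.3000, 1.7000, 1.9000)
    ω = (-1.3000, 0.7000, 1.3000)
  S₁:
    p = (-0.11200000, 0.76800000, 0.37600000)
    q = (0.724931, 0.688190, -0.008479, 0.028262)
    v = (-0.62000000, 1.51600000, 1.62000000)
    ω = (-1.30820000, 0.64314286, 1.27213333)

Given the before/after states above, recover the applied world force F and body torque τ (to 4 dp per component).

Δv = v₁−v₀ = (-0.32000000, -0.18400000, -0.28000000)
applied force F = (-4.0000, -2.3000, -3.5000)
Δω = ω₁−ω₀ = (-0.00820000, -0.05685714, -0.02786667)
ω₀×(Iω₀) = (0.0364, 0.1690, -0.0546)
τ = I·(Δω/dt) + ω₀×(Iω₀) = (0.0200, -0.0300, -0.1800)

F = (-4.0000, -2.3000, -3.5000)
τ = (0.0200, -0.0300, -0.1800)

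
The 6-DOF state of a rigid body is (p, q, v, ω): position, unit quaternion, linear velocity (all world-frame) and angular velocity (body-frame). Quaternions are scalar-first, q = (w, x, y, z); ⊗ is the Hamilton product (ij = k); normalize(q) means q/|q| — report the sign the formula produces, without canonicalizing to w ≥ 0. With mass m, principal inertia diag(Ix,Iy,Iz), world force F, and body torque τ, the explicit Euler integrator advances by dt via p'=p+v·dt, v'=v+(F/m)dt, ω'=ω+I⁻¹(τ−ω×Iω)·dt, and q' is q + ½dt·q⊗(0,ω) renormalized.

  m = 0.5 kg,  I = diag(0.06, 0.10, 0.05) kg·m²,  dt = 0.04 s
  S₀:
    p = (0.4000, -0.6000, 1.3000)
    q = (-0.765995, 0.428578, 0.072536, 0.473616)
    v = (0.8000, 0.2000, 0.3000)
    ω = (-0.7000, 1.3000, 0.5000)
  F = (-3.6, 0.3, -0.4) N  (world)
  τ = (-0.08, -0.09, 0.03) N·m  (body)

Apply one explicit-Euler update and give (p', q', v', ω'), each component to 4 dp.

p' = (0.4320, -0.5920, 1.3120)
q' = (-0.7662, 0.4275, 0.0417, 0.4779)
v' = (0.5120, 0.2240, 0.2680)
ω' = (-0.7317, 1.2654, 0.5531)

linear accel F/m = (-7.2000, 0.6000, -0.8000)
p' = p + v·dt = (0.4320, -0.5920, 1.3120)
new velocity v' = (0.5120, 0.2240, 0.2680)
precession coupling ω×(Iω) = (-0.0325, -0.0035, -0.0364)
angular accel α = (-0.7917, -0.8650, 1.3280)
ω + α·dt = (-0.7317, 1.2654, 0.5531)
Hamilton product q⊗(0,ω) = (-0.0311002, -0.0432363, -1.5416137, 0.2249291)
updated quaternion q' = (-0.7662, 0.4275, 0.0417, 0.4779)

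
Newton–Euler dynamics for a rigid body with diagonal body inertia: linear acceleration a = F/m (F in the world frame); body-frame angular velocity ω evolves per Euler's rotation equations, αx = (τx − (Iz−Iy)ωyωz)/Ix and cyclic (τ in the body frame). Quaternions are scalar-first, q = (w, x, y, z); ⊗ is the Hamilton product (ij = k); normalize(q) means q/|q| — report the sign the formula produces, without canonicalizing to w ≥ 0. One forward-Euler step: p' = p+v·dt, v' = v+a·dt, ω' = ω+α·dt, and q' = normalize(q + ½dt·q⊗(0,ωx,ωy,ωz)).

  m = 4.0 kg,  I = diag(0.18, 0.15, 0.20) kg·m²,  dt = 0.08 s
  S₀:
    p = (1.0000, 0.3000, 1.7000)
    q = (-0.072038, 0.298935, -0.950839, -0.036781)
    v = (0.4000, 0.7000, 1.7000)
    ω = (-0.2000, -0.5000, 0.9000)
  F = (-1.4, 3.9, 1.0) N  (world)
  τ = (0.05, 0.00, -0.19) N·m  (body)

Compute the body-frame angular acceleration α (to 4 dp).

α = (0.4028, -0.0240, -0.9350)

gyro term ω×Iω = (-0.0225, 0.0036, -0.0030)
α = I⁻¹(τ − ω×Iω) = (0.4028, -0.0240, -0.9350)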